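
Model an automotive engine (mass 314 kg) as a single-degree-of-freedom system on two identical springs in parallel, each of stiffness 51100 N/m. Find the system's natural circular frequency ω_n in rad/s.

Parallel springs add: k_eq = 2 × 51100 = 102200 N/m.
ω_n = √(k_eq/m) = √(102200/314) = √325.5 = 18.04 rad/s.

18.0 rad/s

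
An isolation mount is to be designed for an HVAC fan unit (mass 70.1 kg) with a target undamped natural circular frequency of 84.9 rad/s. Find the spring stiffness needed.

505000 N/m

k = m·ω_n² = 70.1 × 84.90² = 70.1 × 7208 = 505300 N/m.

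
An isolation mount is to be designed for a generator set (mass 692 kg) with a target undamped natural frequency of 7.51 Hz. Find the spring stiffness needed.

1540000 N/m

ω_n = 2πf_n = 2π × 7.51 = 47.19 rad/s.
k = m·ω_n² = 692 × 47.19² = 692 × 2227 = 1541000 N/m.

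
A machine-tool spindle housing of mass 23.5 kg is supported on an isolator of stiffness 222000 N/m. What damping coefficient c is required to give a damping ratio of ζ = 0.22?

1000 N·s/m

c_c = 2√(k·m) = 2√(222000 × 23.5) = 4568 N·s/m.
c = ζ·c_c = 0.22 × 4568 = 1005 N·s/m.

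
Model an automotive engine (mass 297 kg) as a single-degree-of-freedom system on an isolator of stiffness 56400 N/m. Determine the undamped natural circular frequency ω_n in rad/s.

13.8 rad/s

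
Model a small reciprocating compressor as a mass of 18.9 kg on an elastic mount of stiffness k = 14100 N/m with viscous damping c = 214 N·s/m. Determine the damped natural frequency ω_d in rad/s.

26.7 rad/s

ω_n = √(k/m) = √(14100/18.9) = 27.31 rad/s.
Critical damping c_c = 2√(k·m) = 2√(14100 × 18.9) = 1032 N·s/m, so ζ = c/c_c = 214/1032 = 0.2073.
ω_d = ω_n√(1 − ζ²) = 27.31 × √(1 − 0.0430) = 26.72 rad/s.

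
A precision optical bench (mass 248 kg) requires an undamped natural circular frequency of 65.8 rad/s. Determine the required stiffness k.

k = m·ω_n² = 248 × 65.80² = 248 × 4330 = 1074000 N/m.

1070000 N/m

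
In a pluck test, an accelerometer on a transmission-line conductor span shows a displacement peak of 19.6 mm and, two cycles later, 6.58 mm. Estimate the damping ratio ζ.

0.0865

Logarithmic decrement δ = (1/n)·ln(x₀/x_n) = (1/2)·ln(19.6/6.58) = (1/2)·ln(2.979) = 0.5457.
ζ = δ/√(4π² + δ²) = 0.5457/√(39.48 + 0.298) = 0.5457/6.307 = 0.08653.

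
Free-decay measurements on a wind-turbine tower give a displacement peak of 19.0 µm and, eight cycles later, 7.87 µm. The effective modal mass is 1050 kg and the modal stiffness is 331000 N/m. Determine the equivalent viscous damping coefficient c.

654 N·s/m

Logarithmic decrement δ = (1/n)·ln(x₀/x_n) = (1/8)·ln(19.0/7.87) = (1/8)·ln(2.414) = 0.1102.
ζ = δ/√(4π² + δ²) = 0.1102/√(39.48 + 0.0121) = 0.1102/6.284 = 0.01753.
c = ζ · 2√(km) = 0.01753 × 2√(331000 × 1050) = 0.01753 × 37290 = 653.7 N·s/m.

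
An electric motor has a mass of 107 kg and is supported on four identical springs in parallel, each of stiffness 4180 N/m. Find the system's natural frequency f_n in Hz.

1.99 Hz

Parallel springs add: k_eq = 4 × 4180 = 16720 N/m.
ω_n = √(k_eq/m) = √(16720/107) = √156.3 = 12.50 rad/s.
f_n = ω_n/(2π) = 12.50/6.283 = 1.990 Hz.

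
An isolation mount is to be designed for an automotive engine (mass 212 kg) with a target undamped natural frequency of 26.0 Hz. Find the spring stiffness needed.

ω_n = 2πf_n = 2π × 26.0 = 163.4 rad/s.
k = m·ω_n² = 212 × 163.4² = 212 × 26690 = 5658000 N/m.

5660000 N/m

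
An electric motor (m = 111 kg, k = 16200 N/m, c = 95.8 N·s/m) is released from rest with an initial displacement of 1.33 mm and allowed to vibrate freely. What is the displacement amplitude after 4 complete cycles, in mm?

ζ = c/(2√(km)) = 95.8/(2√(16200 × 111)) = 95.8/2682 = 0.03572.
Logarithmic decrement δ = 2πζ/√(1 − ζ²) = 2π × 0.03572/√(1 − 0.00128) = 0.2246.
After n cycles, x_n/x₀ = e^(−nδ), so x_4 = 1.33 × e^(−4 × 0.2246) = 1.33 × 0.4073 = 0.5416 mm.

0.542 mm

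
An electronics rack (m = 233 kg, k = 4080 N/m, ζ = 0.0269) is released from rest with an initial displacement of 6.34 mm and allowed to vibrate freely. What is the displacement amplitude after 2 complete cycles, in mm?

Logarithmic decrement δ = 2πζ/√(1 − ζ²) = 2π × 0.02690/√(1 − 0.000724) = 0.1691.
After n cycles, x_n/x₀ = e^(−nδ), so x_2 = 6.34 × e^(−2 × 0.1691) = 6.34 × 0.7131 = 4.521 mm.

4.52 mm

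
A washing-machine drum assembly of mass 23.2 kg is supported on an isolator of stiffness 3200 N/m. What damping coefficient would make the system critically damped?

545 N·s/m

c_c = 2√(k·m) = 2√(3200 × 23.2) = 2 × 272.5 = 544.9 N·s/m.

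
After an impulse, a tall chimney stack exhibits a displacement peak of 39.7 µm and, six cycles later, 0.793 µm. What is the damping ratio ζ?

0.103

Logarithmic decrement δ = (1/n)·ln(x₀/x_n) = (1/6)·ln(39.7/0.793) = (1/6)·ln(50.06) = 0.6522.
ζ = δ/√(4π² + δ²) = 0.6522/√(39.48 + 0.425) = 0.6522/6.317 = 0.1032.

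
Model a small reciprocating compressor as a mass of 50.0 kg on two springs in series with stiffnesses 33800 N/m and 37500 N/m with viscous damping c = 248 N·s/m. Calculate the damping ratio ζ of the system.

Series springs: 1/k_eq = 1/33800 + 1/37500 = 5.625×10^-5, so k_eq = 17780 N/m.
ω_n = √(k_eq/m) = √(17780/50.0) = 18.86 rad/s.
Critical damping c_c = 2√(k_eq·m) = 2√(17780 × 50.0) = 1886 N·s/m, so ζ = c/c_c = 248/1886 = 0.1315.

0.132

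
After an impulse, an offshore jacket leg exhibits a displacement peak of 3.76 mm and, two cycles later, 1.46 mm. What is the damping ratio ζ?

0.0751

Logarithmic decrement δ = (1/n)·ln(x₀/x_n) = (1/2)·ln(3.76/1.46) = (1/2)·ln(2.575) = 0.4730.
ζ = δ/√(4π² + δ²) = 0.4730/√(39.48 + 0.224) = 0.4730/6.301 = 0.07507.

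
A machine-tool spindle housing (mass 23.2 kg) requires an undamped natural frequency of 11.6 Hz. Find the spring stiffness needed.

ω_n = 2πf_n = 2π × 11.6 = 72.88 rad/s.
k = m·ω_n² = 23.2 × 72.88² = 23.2 × 5312 = 123200 N/m.

123000 N/m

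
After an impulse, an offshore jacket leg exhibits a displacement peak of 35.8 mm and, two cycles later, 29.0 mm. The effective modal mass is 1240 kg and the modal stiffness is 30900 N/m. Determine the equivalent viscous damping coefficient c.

Logarithmic decrement δ = (1/n)·ln(x₀/x_n) = (1/2)·ln(35.8/29.0) = (1/2)·ln(1.234) = 0.1053.
ζ = δ/√(4π² + δ²) = 0.1053/√(39.48 + 0.0111) = 0.1053/6.284 = 0.01676.
c = ζ · 2√(km) = 0.01676 × 2√(30900 × 1240) = 0.01676 × 12380 = 207.5 N·s/m.

207 N·s/m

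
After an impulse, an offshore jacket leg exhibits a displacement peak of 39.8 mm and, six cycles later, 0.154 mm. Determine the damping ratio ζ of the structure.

0.146

Logarithmic decrement δ = (1/n)·ln(x₀/x_n) = (1/6)·ln(39.8/0.154) = (1/6)·ln(258.4) = 0.9258.
ζ = δ/√(4π² + δ²) = 0.9258/√(39.48 + 0.857) = 0.9258/6.351 = 0.1458.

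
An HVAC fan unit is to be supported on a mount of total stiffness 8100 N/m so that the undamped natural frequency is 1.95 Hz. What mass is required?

ω_n = 2πf_n = 2π × 1.95 = 12.25 rad/s.
m = k/ω_n² = 8100/12.25² = 8100/150.1 = 53.96 kg.

54.0 kg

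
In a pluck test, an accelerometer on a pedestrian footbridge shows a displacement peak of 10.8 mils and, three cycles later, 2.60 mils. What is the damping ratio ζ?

0.0753

Logarithmic decrement δ = (1/n)·ln(x₀/x_n) = (1/3)·ln(10.8/2.60) = (1/3)·ln(4.154) = 0.4747.
ζ = δ/√(4π² + δ²) = 0.4747/√(39.48 + 0.225) = 0.4747/6.301 = 0.07533.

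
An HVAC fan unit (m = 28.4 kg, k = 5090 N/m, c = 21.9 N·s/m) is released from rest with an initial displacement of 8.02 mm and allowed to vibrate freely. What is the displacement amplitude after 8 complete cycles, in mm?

1.88 mm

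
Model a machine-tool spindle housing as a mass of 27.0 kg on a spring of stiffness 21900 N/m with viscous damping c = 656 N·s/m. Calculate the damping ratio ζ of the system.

0.427

ω_n = √(k/m) = √(21900/27.0) = 28.48 rad/s.
Critical damping c_c = 2√(k·m) = 2√(21900 × 27.0) = 1538 N·s/m, so ζ = c/c_c = 656/1538 = 0.4265.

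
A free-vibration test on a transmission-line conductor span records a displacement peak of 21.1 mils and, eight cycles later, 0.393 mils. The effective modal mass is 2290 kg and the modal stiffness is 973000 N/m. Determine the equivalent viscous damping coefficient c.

Logarithmic decrement δ = (1/n)·ln(x₀/x_n) = (1/8)·ln(21.1/0.393) = (1/8)·ln(53.69) = 0.4979.
ζ = δ/√(4π² + δ²) = 0.4979/√(39.48 + 0.248) = 0.4979/6.303 = 0.07900.
c = ζ · 2√(km) = 0.07900 × 2√(973000 × 2290) = 0.07900 × 94410 = 7458 N·s/m.

7460 N·s/m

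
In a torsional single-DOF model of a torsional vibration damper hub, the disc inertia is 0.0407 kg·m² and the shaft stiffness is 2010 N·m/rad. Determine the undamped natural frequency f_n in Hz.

35.4 Hz

ω_n = √(k_t/J) = √(2010/0.0407) = √49390 = 222.2 rad/s.
f_n = ω_n/(2π) = 222.2/6.283 = 35.37 Hz.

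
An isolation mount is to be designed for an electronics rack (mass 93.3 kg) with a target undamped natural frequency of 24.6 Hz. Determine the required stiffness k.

ω_n = 2πf_n = 2π × 24.6 = 154.6 rad/s.
k = m·ω_n² = 93.3 × 154.6² = 93.3 × 23890 = 2229000 N/m.

2230000 N/m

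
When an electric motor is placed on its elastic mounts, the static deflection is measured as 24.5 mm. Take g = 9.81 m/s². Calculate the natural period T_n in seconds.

0.314 s

ω_n = √(g/δ_st) = √(9.81/0.0245) = √400.4 = 20.01 rad/s.
T_n = 2π/ω_n = 6.283/20.01 = 0.3140 s.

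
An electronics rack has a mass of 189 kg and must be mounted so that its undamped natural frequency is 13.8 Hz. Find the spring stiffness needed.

1420000 N/m

ω_n = 2πf_n = 2π × 13.8 = 86.71 rad/s.
k = m·ω_n² = 189 × 86.71² = 189 × 7518 = 1421000 N/m.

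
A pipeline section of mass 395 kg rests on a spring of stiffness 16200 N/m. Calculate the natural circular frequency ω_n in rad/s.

6.40 rad/s

ω_n = √(k/m) = √(16200/395) = √41.01 = 6.404 rad/s.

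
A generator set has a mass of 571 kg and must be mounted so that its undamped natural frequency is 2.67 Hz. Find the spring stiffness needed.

161000 N/m

ω_n = 2πf_n = 2π × 2.67 = 16.78 rad/s.
k = m·ω_n² = 571 × 16.78² = 571 × 281.4 = 160700 N/m.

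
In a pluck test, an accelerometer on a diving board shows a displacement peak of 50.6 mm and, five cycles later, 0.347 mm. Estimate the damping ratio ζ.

Logarithmic decrement δ = (1/n)·ln(x₀/x_n) = (1/5)·ln(50.6/0.347) = (1/5)·ln(145.8) = 0.9965.
ζ = δ/√(4π² + δ²) = 0.9965/√(39.48 + 0.993) = 0.9965/6.362 = 0.1566.

0.157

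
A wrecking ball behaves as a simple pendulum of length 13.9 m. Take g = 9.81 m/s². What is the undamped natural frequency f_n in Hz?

0.134 Hz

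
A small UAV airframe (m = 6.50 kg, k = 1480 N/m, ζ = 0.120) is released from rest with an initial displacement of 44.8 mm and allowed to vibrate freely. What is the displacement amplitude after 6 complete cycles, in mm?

Logarithmic decrement δ = 2πζ/√(1 − ζ²) = 2π × 0.1200/√(1 − 0.0144) = 0.7595.
After n cycles, x_n/x₀ = e^(−nδ), so x_6 = 44.8 × e^(−6 × 0.7595) = 44.8 × 0.01050 = 0.4702 mm.

0.470 mm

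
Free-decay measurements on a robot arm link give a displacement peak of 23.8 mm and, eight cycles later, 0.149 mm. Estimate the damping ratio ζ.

0.100

Logarithmic decrement δ = (1/n)·ln(x₀/x_n) = (1/8)·ln(23.8/0.149) = (1/8)·ln(159.7) = 0.6342.
ζ = δ/√(4π² + δ²) = 0.6342/√(39.48 + 0.402) = 0.6342/6.315 = 0.1004.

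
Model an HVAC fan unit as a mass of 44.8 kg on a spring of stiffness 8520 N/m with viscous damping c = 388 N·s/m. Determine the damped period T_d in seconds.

ω_n = √(k/m) = √(8520/44.8) = 13.79 rad/s.
Critical damping c_c = 2√(k·m) = 2√(8520 × 44.8) = 1236 N·s/m, so ζ = c/c_c = 388/1236 = 0.3140.
ω_d = ω_n√(1 − ζ²) = 13.79 × √(1 − 0.0986) = 13.09 rad/s.
T_d = 2π/ω_d = 0.4799 s.

0.480 s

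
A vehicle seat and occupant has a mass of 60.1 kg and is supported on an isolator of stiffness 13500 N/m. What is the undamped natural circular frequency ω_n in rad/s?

ω_n = √(k/m) = √(13500/60.1) = √224.6 = 14.99 rad/s.

15.0 rad/s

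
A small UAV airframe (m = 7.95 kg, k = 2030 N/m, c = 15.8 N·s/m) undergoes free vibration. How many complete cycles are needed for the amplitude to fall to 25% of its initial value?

4 cycles

ζ = c/(2√(km)) = 15.8/(2√(2030 × 7.95)) = 15.8/254.1 = 0.06219.
Logarithmic decrement δ = 2πζ/√(1 − ζ²) = 2π × 0.06219/√(1 − 0.00387) = 0.3915.
x_n/x₀ = e^(−nδ) ≤ 0.25; take ln: n ≥ ln(1/0.25)/δ = 1.386/0.3915 = 3.541.
So 4 complete cycles are required.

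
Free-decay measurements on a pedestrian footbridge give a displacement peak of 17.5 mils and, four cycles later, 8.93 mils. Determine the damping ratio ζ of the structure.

0.0268

Logarithmic decrement δ = (1/n)·ln(x₀/x_n) = (1/4)·ln(17.5/8.93) = (1/4)·ln(1.960) = 0.1682.
ζ = δ/√(4π² + δ²) = 0.1682/√(39.48 + 0.0283) = 0.1682/6.285 = 0.02676.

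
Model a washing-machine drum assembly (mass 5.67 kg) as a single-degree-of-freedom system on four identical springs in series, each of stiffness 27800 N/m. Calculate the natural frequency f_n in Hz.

5.57 Hz

Series springs: 1/k_eq = 4/27800, so k_eq = 27800/4 = 6950 N/m.
ω_n = √(k_eq/m) = √(6950/5.67) = √1226 = 35.01 rad/s.
f_n = ω_n/(2π) = 35.01/6.283 = 5.572 Hz.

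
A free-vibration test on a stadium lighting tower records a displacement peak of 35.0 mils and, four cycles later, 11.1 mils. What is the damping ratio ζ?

0.0456

Logarithmic decrement δ = (1/n)·ln(x₀/x_n) = (1/4)·ln(35.0/11.1) = (1/4)·ln(3.153) = 0.2871.
ζ = δ/√(4π² + δ²) = 0.2871/√(39.48 + 0.0824) = 0.2871/6.290 = 0.04565.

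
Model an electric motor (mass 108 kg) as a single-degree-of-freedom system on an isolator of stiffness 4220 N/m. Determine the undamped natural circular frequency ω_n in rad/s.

6.25 rad/s

ω_n = √(k/m) = √(4220/108) = √39.07 = 6.251 rad/s.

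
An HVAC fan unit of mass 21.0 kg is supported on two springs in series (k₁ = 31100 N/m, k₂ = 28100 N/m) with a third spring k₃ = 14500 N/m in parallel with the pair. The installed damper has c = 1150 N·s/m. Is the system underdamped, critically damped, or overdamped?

Series pair: k_s = k₁k₂/(k₁+k₂) = (31100)(28100)/(31100 + 28100) = 14760 N/m. In parallel with k₃: k_eq = 14760 + 14500 = 29260 N/m.
c_c = 2√(k_eq·m) = 1568 N·s/m; ζ = c/c_c = 1150/1568 = 0.734.
Since ζ < 1 the system is underdamped.

underdamped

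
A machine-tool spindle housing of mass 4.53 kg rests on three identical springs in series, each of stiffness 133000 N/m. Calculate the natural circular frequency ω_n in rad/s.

Series springs: 1/k_eq = 3/133000, so k_eq = 133000/3 = 44330 N/m.
ω_n = √(k_eq/m) = √(44330/4.53) = √9787 = 98.93 rad/s.

98.9 rad/s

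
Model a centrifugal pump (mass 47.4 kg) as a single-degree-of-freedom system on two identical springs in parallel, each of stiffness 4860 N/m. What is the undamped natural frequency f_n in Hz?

2.28 Hz

Parallel springs add: k_eq = 2 × 4860 = 9720 N/m.
ω_n = √(k_eq/m) = √(9720/47.4) = √205.1 = 14.32 rad/s.
f_n = ω_n/(2π) = 14.32/6.283 = 2.279 Hz.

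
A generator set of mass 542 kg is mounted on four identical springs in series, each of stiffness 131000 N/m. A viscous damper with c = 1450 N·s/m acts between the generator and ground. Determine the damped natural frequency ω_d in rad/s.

7.66 rad/s

Series springs: 1/k_eq = 4/131000, so k_eq = 131000/4 = 32750 N/m.
ω_n = √(k_eq/m) = √(32750/542) = 7.773 rad/s.
Critical damping c_c = 2√(k_eq·m) = 2√(32750 × 542) = 8426 N·s/m, so ζ = c/c_c = 1450/8426 = 0.1721.
ω_d = ω_n√(1 − ζ²) = 7.773 × √(1 − 0.0296) = 7.657 rad/s.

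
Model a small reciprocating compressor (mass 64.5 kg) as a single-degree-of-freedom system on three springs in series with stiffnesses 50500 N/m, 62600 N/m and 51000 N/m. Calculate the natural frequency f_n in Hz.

2.66 Hz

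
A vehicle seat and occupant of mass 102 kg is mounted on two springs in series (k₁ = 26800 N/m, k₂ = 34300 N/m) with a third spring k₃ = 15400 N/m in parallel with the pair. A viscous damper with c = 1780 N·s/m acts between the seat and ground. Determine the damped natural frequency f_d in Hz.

2.37 Hz

Series pair: k_s = k₁k₂/(k₁+k₂) = (26800)(34300)/(26800 + 34300) = 15040 N/m. In parallel with k₃: k_eq = 15040 + 15400 = 30440 N/m.
ω_n = √(k_eq/m) = √(30440/102) = 17.28 rad/s.
Critical damping c_c = 2√(k_eq·m) = 2√(30440 × 102) = 3524 N·s/m, so ζ = c/c_c = 1780/3524 = 0.5050.
ω_d = ω_n√(1 − ζ²) = 17.28 × √(1 − 0.255) = 14.91 rad/s.
f_d = ω_d/(2π) = 2.373 Hz.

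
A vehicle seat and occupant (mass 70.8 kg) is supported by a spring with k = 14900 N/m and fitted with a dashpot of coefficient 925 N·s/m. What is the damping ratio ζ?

0.450

ω_n = √(k/m) = √(14900/70.8) = 14.51 rad/s.
Critical damping c_c = 2√(k·m) = 2√(14900 × 70.8) = 2054 N·s/m, so ζ = c/c_c = 925/2054 = 0.4503.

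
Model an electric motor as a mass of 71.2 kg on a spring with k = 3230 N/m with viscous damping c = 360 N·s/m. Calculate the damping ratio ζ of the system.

ω_n = √(k/m) = √(3230/71.2) = 6.735 rad/s.
Critical damping c_c = 2√(k·m) = 2√(3230 × 71.2) = 959.1 N·s/m, so ζ = c/c_c = 360/959.1 = 0.3753.

0.375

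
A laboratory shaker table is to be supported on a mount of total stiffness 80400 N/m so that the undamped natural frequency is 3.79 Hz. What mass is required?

ω_n = 2πf_n = 2π × 3.79 = 23.81 rad/s.
m = k/ω_n² = 80400/23.81² = 80400/567.1 = 141.8 kg.

142 kg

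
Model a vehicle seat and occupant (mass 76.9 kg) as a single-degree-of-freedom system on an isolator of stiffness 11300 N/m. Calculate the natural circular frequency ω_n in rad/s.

12.1 rad/s

ω_n = √(k/m) = √(11300/76.9) = √146.9 = 12.12 rad/s.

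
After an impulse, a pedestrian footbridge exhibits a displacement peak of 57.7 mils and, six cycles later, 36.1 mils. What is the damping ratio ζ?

0.0124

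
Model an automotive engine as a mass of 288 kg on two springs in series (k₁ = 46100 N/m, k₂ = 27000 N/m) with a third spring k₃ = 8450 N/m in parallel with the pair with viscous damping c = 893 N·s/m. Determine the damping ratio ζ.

0.165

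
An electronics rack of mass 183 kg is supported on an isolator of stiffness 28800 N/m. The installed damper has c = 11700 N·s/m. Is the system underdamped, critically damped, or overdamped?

overdamped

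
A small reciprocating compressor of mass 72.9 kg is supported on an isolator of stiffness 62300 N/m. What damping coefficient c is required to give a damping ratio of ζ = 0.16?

682 N·s/m

c_c = 2√(k·m) = 2√(62300 × 72.9) = 4262 N·s/m.
c = ζ·c_c = 0.16 × 4262 = 682.0 N·s/m.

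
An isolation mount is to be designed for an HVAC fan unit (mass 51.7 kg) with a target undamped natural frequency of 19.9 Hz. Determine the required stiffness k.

ω_n = 2πf_n = 2π × 19.9 = 125.0 rad/s.
k = m·ω_n² = 51.7 × 125.0² = 51.7 × 15630 = 808300 N/m.

808000 N/m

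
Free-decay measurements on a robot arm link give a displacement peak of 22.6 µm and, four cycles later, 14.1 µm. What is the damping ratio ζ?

Logarithmic decrement δ = (1/n)·ln(x₀/x_n) = (1/4)·ln(22.6/14.1) = (1/4)·ln(1.603) = 0.1179.
ζ = δ/√(4π² + δ²) = 0.1179/√(39.48 + 0.0139) = 0.1179/6.284 = 0.01877.

0.0188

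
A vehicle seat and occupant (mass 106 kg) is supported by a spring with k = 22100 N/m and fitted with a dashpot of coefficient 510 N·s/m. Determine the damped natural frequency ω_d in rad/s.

14.2 rad/s

ω_n = √(k/m) = √(22100/106) = 14.44 rad/s.
Critical damping c_c = 2√(k·m) = 2√(22100 × 106) = 3061 N·s/m, so ζ = c/c_c = 510/3061 = 0.1666.
ω_d = ω_n√(1 − ζ²) = 14.44 × √(1 − 0.0278) = 14.24 rad/s.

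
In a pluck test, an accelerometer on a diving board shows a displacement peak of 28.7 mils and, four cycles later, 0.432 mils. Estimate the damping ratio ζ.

Logarithmic decrement δ = (1/n)·ln(x₀/x_n) = (1/4)·ln(28.7/0.432) = (1/4)·ln(66.44) = 1.049.
ζ = δ/√(4π² + δ²) = 1.049/√(39.48 + 1.10) = 1.049/6.370 = 0.1647.

0.165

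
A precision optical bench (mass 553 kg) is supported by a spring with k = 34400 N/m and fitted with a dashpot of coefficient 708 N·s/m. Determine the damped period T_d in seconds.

0.799 s

ω_n = √(k/m) = √(34400/553) = 7.887 rad/s.
Critical damping c_c = 2√(k·m) = 2√(34400 × 553) = 8723 N·s/m, so ζ = c/c_c = 708/8723 = 0.08116.
ω_d = ω_n√(1 − ζ²) = 7.887 × √(1 − 0.00659) = 7.861 rad/s.
T_d = 2π/ω_d = 0.7993 s.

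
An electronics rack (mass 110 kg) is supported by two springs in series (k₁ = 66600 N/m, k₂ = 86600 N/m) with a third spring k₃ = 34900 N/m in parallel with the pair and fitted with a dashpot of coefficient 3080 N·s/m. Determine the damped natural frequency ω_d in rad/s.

21.5 rad/s

Series pair: k_s = k₁k₂/(k₁+k₂) = (66600)(86600)/(66600 + 86600) = 37650 N/m. In parallel with k₃: k_eq = 37650 + 34900 = 72550 N/m.
ω_n = √(k_eq/m) = √(72550/110) = 25.68 rad/s.
Critical damping c_c = 2√(k_eq·m) = 2√(72550 × 110) = 5650 N·s/m, so ζ = c/c_c = 3080/5650 = 0.5451.
ω_d = ω_n√(1 − ζ²) = 25.68 × √(1 − 0.297) = 21.53 rad/s.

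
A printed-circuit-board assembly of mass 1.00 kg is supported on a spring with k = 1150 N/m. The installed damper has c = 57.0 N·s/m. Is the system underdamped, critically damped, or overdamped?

c_c = 2√(k·m) = 67.82 N·s/m; ζ = c/c_c = 57.0/67.82 = 0.840.
Since ζ < 1 the system is underdamped.

underdamped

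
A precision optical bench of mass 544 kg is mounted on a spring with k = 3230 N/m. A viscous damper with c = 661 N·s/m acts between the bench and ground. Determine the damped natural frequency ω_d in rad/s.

2.36 rad/s

ω_n = √(k/m) = √(3230/544) = 2.437 rad/s.
Critical damping c_c = 2√(k·m) = 2√(3230 × 544) = 2651 N·s/m, so ζ = c/c_c = 661/2651 = 0.2493.
ω_d = ω_n√(1 − ζ²) = 2.437 × √(1 − 0.0622) = 2.360 rad/s.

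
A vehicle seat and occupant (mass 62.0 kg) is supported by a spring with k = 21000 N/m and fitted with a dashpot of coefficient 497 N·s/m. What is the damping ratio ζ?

0.218

ω_n = √(k/m) = √(21000/62.0) = 18.40 rad/s.
Critical damping c_c = 2√(k·m) = 2√(21000 × 62.0) = 2282 N·s/m, so ζ = c/c_c = 497/2282 = 0.2178.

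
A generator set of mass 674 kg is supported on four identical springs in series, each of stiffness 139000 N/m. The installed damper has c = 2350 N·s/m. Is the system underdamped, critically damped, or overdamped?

Series springs: 1/k_eq = 4/139000, so k_eq = 139000/4 = 34750 N/m.
c_c = 2√(k_eq·m) = 9679 N·s/m; ζ = c/c_c = 2350/9679 = 0.243.
Since ζ < 1 the system is underdamped.

underdamped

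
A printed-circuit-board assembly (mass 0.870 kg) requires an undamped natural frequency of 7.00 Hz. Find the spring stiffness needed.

ω_n = 2πf_n = 2π × 7.00 = 43.98 rad/s.
k = m·ω_n² = 0.870 × 43.98² = 0.870 × 1934 = 1683 N/m.

1680 N/m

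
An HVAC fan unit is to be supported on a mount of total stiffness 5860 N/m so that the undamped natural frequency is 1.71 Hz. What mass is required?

ω_n = 2πf_n = 2π × 1.71 = 10.74 rad/s.
m = k/ω_n² = 5860/10.74² = 5860/115.4 = 50.76 kg.

50.8 kg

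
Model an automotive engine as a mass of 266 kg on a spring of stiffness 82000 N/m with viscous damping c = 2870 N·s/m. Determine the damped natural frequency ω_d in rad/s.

ω_n = √(k/m) = √(82000/266) = 17.56 rad/s.
Critical damping c_c = 2√(k·m) = 2√(82000 × 266) = 9341 N·s/m, so ζ = c/c_c = 2870/9341 = 0.3073.
ω_d = ω_n√(1 − ζ²) = 17.56 × √(1 − 0.0944) = 16.71 rad/s.

16.7 rad/s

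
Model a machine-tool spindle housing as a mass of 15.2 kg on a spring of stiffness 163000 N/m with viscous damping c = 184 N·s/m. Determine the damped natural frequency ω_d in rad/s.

ω_n = √(k/m) = √(163000/15.2) = 103.6 rad/s.
Critical damping c_c = 2√(k·m) = 2√(163000 × 15.2) = 3148 N·s/m, so ζ = c/c_c = 184/3148 = 0.05845.
ω_d = ω_n√(1 − ζ²) = 103.6 × √(1 − 0.00342) = 103.4 rad/s.

103 rad/s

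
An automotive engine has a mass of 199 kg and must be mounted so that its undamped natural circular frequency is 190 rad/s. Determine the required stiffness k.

7180000 N/m

k = m·ω_n² = 199 × 190.0² = 199 × 36100 = 7184000 N/m.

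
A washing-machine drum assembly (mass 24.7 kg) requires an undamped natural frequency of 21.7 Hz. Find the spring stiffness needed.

ω_n = 2πf_n = 2π × 21.7 = 136.3 rad/s.
k = m·ω_n² = 24.7 × 136.3² = 24.7 × 18590 = 459200 N/m.

459000 N/m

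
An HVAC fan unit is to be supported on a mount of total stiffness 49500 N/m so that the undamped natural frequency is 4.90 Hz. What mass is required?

52.2 kg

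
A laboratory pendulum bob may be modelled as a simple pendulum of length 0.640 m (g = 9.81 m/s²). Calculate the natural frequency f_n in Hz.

0.623 Hz

For a simple pendulum ω_n = √(g/L) = √(9.81/0.640) = √15.33 = 3.915 rad/s.
f_n = ω_n/(2π) = 3.915/6.283 = 0.6231 Hz.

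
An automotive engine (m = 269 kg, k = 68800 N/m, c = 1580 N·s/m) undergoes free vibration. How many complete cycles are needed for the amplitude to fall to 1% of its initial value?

ζ = c/(2√(km)) = 1580/(2√(68800 × 269)) = 1580/8604 = 0.1836.
Logarithmic decrement δ = 2πζ/√(1 − ζ²) = 2π × 0.1836/√(1 − 0.0337) = 1.174.
x_n/x₀ = e^(−nδ) ≤ 0.01; take ln: n ≥ ln(1/0.01)/δ = 4.605/1.174 = 3.923.
So 4 complete cycles are required.

4 cycles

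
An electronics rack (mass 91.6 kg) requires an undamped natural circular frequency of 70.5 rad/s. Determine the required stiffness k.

455000 N/m

k = m·ω_n² = 91.6 × 70.50² = 91.6 × 4970 = 455300 N/m.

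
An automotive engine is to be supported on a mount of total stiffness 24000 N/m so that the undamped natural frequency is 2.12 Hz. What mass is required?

135 kg

ω_n = 2πf_n = 2π × 2.12 = 13.32 rad/s.
m = k/ω_n² = 24000/13.32² = 24000/177.4 = 135.3 kg.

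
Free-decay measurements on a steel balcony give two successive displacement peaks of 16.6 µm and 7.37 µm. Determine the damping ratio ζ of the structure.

0.128

Logarithmic decrement δ = (1/n)·ln(x₀/x_n) = (1/1)·ln(16.6/7.37) = (1/1)·ln(2.252) = 0.8120.
ζ = δ/√(4π² + δ²) = 0.8120/√(39.48 + 0.659) = 0.8120/6.335 = 0.1282.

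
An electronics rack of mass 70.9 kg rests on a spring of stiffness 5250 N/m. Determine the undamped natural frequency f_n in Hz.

ω_n = √(k/m) = √(5250/70.9) = √74.05 = 8.605 rad/s.
f_n = ω_n/(2π) = 8.605/6.283 = 1.370 Hz.

1.37 Hz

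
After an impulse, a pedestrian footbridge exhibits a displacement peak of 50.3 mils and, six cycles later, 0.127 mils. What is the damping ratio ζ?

Logarithmic decrement δ = (1/n)·ln(x₀/x_n) = (1/6)·ln(50.3/0.127) = (1/6)·ln(396.1) = 0.9969.
ζ = δ/√(4π² + δ²) = 0.9969/√(39.48 + 0.994) = 0.9969/6.362 = 0.1567.

0.157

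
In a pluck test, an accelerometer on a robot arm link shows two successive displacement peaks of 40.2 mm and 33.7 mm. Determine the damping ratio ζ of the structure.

Logarithmic decrement δ = (1/n)·ln(x₀/x_n) = (1/1)·ln(40.2/33.7) = (1/1)·ln(1.193) = 0.1764.
ζ = δ/√(4π² + δ²) = 0.1764/√(39.48 + 0.0311) = 0.1764/6.286 = 0.02806.

0.0281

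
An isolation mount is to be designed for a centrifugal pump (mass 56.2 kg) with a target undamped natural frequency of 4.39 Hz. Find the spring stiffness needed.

42800 N/m

ω_n = 2πf_n = 2π × 4.39 = 27.58 rad/s.
k = m·ω_n² = 56.2 × 27.58² = 56.2 × 760.8 = 42760 N/m.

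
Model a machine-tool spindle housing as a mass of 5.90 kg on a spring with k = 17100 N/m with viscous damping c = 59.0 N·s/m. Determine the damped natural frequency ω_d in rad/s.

ω_n = √(k/m) = √(17100/5.90) = 53.84 rad/s.
Critical damping c_c = 2√(k·m) = 2√(17100 × 5.90) = 635.3 N·s/m, so ζ = c/c_c = 59.0/635.3 = 0.09287.
ω_d = ω_n√(1 − ζ²) = 53.84 × √(1 − 0.00863) = 53.60 rad/s.

53.6 rad/s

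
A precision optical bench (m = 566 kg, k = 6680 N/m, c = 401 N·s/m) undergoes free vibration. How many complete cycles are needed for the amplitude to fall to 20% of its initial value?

ζ = c/(2√(km)) = 401/(2√(6680 × 566)) = 401/3889 = 0.1031.
Logarithmic decrement δ = 2πζ/√(1 − ζ²) = 2π × 0.1031/√(1 − 0.0106) = 0.6514.
x_n/x₀ = e^(−nδ) ≤ 0.2; take ln: n ≥ ln(1/0.2)/δ = 1.609/0.6514 = 2.471.
So 3 complete cycles are required.

3 cycles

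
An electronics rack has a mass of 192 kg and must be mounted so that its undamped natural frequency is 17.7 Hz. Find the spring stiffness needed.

ω_n = 2πf_n = 2π × 17.7 = 111.2 rad/s.
k = m·ω_n² = 192 × 111.2² = 192 × 12370 = 2375000 N/m.

2370000 N/m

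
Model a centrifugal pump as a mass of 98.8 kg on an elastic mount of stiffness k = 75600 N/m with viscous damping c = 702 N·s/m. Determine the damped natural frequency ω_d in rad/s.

27.4 rad/s

ω_n = √(k/m) = √(75600/98.8) = 27.66 rad/s.
Critical damping c_c = 2√(k·m) = 2√(75600 × 98.8) = 5466 N·s/m, so ζ = c/c_c = 702/5466 = 0.1284.
ω_d = ω_n√(1 − ζ²) = 27.66 × √(1 − 0.0165) = 27.43 rad/s.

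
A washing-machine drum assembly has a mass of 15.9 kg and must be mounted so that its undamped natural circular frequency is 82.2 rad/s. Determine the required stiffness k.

107000 N/m

k = m·ω_n² = 15.9 × 82.20² = 15.9 × 6757 = 107400 N/m.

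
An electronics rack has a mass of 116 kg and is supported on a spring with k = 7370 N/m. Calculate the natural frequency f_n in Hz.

ω_n = √(k/m) = √(7370/116) = √63.53 = 7.971 rad/s.
f_n = ω_n/(2π) = 7.971/6.283 = 1.269 Hz.

1.27 Hz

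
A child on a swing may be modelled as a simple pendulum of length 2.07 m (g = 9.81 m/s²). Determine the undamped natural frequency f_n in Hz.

0.346 Hz

For a simple pendulum ω_n = √(g/L) = √(9.81/2.07) = √4.739 = 2.177 rad/s.
f_n = ω_n/(2π) = 2.177/6.283 = 0.3465 Hz.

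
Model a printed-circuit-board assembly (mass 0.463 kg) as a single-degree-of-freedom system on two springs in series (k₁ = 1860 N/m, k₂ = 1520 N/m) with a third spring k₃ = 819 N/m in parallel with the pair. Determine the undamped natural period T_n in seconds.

0.105 s

Series pair: k_s = k₁k₂/(k₁+k₂) = (1860)(1520)/(1860 + 1520) = 836.4 N/m. In parallel with k₃: k_eq = 836.4 + 819 = 1655 N/m.
ω_n = √(k_eq/m) = √(1655/0.463) = √3575 = 59.80 rad/s.
T_n = 2π/ω_n = 6.283/59.80 = 0.1051 s.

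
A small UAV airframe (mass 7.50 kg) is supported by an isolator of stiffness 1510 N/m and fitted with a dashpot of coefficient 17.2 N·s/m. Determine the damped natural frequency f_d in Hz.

2.25 Hz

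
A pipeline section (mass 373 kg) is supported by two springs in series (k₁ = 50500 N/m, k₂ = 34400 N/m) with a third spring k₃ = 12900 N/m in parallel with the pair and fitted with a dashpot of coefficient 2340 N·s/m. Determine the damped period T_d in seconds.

Series pair: k_s = k₁k₂/(k₁+k₂) = (50500)(34400)/(50500 + 34400) = 20460 N/m. In parallel with k₃: k_eq = 20460 + 12900 = 33360 N/m.
ω_n = √(k_eq/m) = √(33360/373) = 9.457 rad/s.
Critical damping c_c = 2√(k_eq·m) = 2√(33360 × 373) = 7055 N·s/m, so ζ = c/c_c = 2340/7055 = 0.3317.
ω_d = ω_n√(1 − ζ²) = 9.457 × √(1 − 0.110) = 8.922 rad/s.
T_d = 2π/ω_d = 0.7042 s.

0.704 s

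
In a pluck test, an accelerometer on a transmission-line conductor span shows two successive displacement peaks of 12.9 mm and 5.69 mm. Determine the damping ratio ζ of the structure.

0.129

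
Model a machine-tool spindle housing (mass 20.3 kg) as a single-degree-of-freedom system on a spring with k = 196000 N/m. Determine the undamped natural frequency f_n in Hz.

15.6 Hz

ω_n = √(k/m) = √(196000/20.3) = √9655 = 98.26 rad/s.
f_n = ω_n/(2π) = 98.26/6.283 = 15.64 Hz.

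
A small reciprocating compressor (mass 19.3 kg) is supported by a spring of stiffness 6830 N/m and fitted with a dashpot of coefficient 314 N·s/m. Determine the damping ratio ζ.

0.432

ω_n = √(k/m) = √(6830/19.3) = 18.81 rad/s.
Critical damping c_c = 2√(k·m) = 2√(6830 × 19.3) = 726.1 N·s/m, so ζ = c/c_c = 314/726.1 = 0.4324.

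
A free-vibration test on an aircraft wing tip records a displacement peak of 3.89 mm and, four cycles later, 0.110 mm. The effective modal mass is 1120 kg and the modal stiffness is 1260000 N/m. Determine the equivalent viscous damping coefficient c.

Logarithmic decrement δ = (1/n)·ln(x₀/x_n) = (1/4)·ln(3.89/0.110) = (1/4)·ln(35.36) = 0.8914.
ζ = δ/√(4π² + δ²) = 0.8914/√(39.48 + 0.795) = 0.8914/6.346 = 0.1405.
c = ζ · 2√(km) = 0.1405 × 2√(1260000 × 1120) = 0.1405 × 75130 = 10550 N·s/m.

10600 N·s/m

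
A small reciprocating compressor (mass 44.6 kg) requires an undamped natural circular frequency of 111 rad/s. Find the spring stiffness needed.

k = m·ω_n² = 44.6 × 111.0² = 44.6 × 12320 = 549500 N/m.

550000 N/m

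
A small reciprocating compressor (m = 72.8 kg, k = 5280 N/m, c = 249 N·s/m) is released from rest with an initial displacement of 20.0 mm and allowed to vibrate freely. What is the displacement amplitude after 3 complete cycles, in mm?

0.420 mm

ζ = c/(2√(km)) = 249/(2√(5280 × 72.8)) = 249/1240 = 0.2008.
Logarithmic decrement δ = 2πζ/√(1 − ζ²) = 2π × 0.2008/√(1 − 0.0403) = 1.288.
After n cycles, x_n/x₀ = e^(−nδ), so x_3 = 20.0 × e^(−3 × 1.288) = 20.0 × 0.02099 = 0.4197 mm.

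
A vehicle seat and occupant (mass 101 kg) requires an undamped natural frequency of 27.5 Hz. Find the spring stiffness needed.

3020000 N/m

ω_n = 2πf_n = 2π × 27.5 = 172.8 rad/s.
k = m·ω_n² = 101 × 172.8² = 101 × 29860 = 3015000 N/m.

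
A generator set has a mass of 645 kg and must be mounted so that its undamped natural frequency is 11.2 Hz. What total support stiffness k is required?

ω_n = 2πf_n = 2π × 11.2 = 70.37 rad/s.
k = m·ω_n² = 645 × 70.37² = 645 × 4952 = 3194000 N/m.

3190000 N/m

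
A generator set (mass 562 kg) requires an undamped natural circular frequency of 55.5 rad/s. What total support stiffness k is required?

1730000 N/m

k = m·ω_n² = 562 × 55.50² = 562 × 3080 = 1731000 N/m.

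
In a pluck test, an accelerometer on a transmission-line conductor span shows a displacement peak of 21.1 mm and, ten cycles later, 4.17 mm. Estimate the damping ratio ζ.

Logarithmic decrement δ = (1/n)·ln(x₀/x_n) = (1/10)·ln(21.1/4.17) = (1/10)·ln(5.060) = 0.1621.
ζ = δ/√(4π² + δ²) = 0.1621/√(39.48 + 0.0263) = 0.1621/6.285 = 0.02580.

0.0258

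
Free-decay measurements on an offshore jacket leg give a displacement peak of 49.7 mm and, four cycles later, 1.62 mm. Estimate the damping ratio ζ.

Logarithmic decrement δ = (1/n)·ln(x₀/x_n) = (1/4)·ln(49.7/1.62) = (1/4)·ln(30.68) = 0.8559.
ζ = δ/√(4π² + δ²) = 0.8559/√(39.48 + 0.733) = 0.8559/6.341 = 0.1350.

0.135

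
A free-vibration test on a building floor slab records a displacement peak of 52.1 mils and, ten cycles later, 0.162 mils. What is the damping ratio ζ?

Logarithmic decrement δ = (1/n)·ln(x₀/x_n) = (1/10)·ln(52.1/0.162) = (1/10)·ln(321.6) = 0.5773.
ζ = δ/√(4π² + δ²) = 0.5773/√(39.48 + 0.333) = 0.5773/6.310 = 0.09150.

0.0915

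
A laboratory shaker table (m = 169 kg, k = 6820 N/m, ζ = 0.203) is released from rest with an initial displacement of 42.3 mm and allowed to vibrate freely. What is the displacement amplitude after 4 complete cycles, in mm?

Logarithmic decrement δ = 2πζ/√(1 − ζ²) = 2π × 0.2030/√(1 − 0.0412) = 1.303.
After n cycles, x_n/x₀ = e^(−nδ), so x_4 = 42.3 × e^(−4 × 1.303) = 42.3 × 0.005459 = 0.2309 mm.

0.231 mm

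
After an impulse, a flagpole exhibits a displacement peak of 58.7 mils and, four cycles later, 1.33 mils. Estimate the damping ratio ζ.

Logarithmic decrement δ = (1/n)·ln(x₀/x_n) = (1/4)·ln(58.7/1.33) = (1/4)·ln(44.14) = 0.9468.
ζ = δ/√(4π² + δ²) = 0.9468/√(39.48 + 0.896) = 0.9468/6.354 = 0.1490.

0.149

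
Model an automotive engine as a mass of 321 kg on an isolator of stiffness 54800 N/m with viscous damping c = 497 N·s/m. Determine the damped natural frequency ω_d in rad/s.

13.0 rad/s

ω_n = √(k/m) = √(54800/321) = 13.07 rad/s.
Critical damping c_c = 2√(k·m) = 2√(54800 × 321) = 8388 N·s/m, so ζ = c/c_c = 497/8388 = 0.05925.
ω_d = ω_n√(1 − ζ²) = 13.07 × √(1 − 0.00351) = 13.04 rad/s.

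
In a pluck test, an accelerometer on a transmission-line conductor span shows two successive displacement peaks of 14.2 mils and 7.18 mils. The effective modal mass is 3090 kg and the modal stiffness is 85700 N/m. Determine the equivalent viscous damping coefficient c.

3510 N·s/m

Logarithmic decrement δ = (1/n)·ln(x₀/x_n) = (1/1)·ln(14.2/7.18) = (1/1)·ln(1.978) = 0.6819.
ζ = δ/√(4π² + δ²) = 0.6819/√(39.48 + 0.465) = 0.6819/6.320 = 0.1079.
c = ζ · 2√(km) = 0.1079 × 2√(85700 × 3090) = 0.1079 × 32550 = 3512 N·s/m.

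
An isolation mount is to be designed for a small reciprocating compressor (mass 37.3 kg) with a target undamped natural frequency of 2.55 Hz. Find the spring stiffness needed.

9580 N/m

ω_n = 2πf_n = 2π × 2.55 = 16.02 rad/s.
k = m·ω_n² = 37.3 × 16.02² = 37.3 × 256.7 = 9575 N/m.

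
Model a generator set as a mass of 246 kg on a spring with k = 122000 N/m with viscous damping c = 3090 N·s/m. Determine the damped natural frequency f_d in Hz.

ω_n = √(k/m) = √(122000/246) = 22.27 rad/s.
Critical damping c_c = 2√(k·m) = 2√(122000 × 246) = 10960 N·s/m, so ζ = c/c_c = 3090/10960 = 0.2820.
ω_d = ω_n√(1 − ζ²) = 22.27 × √(1 − 0.0795) = 21.37 rad/s.
f_d = ω_d/(2π) = 3.400 Hz.

3.40 Hz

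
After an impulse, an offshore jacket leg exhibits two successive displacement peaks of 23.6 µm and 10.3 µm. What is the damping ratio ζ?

Logarithmic decrement δ = (1/n)·ln(x₀/x_n) = (1/1)·ln(23.6/10.3) = (1/1)·ln(2.291) = 0.8291.
ζ = δ/√(4π² + δ²) = 0.8291/√(39.48 + 0.687) = 0.8291/6.338 = 0.1308.

0.131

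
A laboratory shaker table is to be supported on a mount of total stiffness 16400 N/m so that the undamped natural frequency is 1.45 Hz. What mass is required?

ω_n = 2πf_n = 2π × 1.45 = 9.111 rad/s.
m = k/ω_n² = 16400/9.111² = 16400/83.00 = 197.6 kg.

198 kg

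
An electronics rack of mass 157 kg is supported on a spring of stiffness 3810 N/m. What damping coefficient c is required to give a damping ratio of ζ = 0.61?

c_c = 2√(k·m) = 2√(3810 × 157) = 1547 N·s/m.
c = ζ·c_c = 0.61 × 1547 = 943.6 N·s/m.

944 N·s/m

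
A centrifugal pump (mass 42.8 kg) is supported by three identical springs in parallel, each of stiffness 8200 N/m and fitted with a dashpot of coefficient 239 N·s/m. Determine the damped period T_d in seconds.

0.264 s

Parallel springs add: k_eq = 3 × 8200 = 24600 N/m.
ω_n = √(k_eq/m) = √(24600/42.8) = 23.97 rad/s.
Critical damping c_c = 2√(k_eq·m) = 2√(24600 × 42.8) = 2052 N·s/m, so ζ = c/c_c = 239/2052 = 0.1165.
ω_d = ω_n√(1 − ζ²) = 23.97 × √(1 − 0.0136) = 23.81 rad/s.
T_d = 2π/ω_d = 0.2639 s.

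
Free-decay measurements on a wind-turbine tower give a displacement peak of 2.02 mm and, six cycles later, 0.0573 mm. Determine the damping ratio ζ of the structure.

Logarithmic decrement δ = (1/n)·ln(x₀/x_n) = (1/6)·ln(2.02/0.0573) = (1/6)·ln(35.25) = 0.5938.
ζ = δ/√(4π² + δ²) = 0.5938/√(39.48 + 0.353) = 0.5938/6.311 = 0.09408.

0.0941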